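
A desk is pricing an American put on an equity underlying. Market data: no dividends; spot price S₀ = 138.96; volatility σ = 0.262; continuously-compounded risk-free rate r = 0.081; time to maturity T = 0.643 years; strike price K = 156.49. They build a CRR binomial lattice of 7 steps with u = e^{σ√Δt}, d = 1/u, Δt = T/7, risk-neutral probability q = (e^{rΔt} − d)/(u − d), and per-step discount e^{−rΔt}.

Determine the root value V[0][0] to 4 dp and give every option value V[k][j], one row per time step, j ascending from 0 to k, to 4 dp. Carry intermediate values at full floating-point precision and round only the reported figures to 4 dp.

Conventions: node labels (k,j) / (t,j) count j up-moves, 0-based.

price = 19.7629
tree:
19.7629
28.1376 12.5303
37.9355 19.1368 6.7815
46.9855 28.1376 11.3338 2.7938
55.3446 37.9355 18.2886 5.2556 0.6251
63.0656 46.9855 28.1376 9.7126 1.3319 0.0000
70.1973 55.3446 37.9355 17.5300 2.8376 0.0000 0.0000
76.7845 63.0656 46.9855 28.1376 6.0457 0.0000 0.0000 0.0000

Δt=0.09186  u=1.08264  d=0.92366  q=0.52713  discount=0.99259
step 7 (expiry): payoffs max(K−S,0) = 76.7845 63.0656 46.9855 28.1376 6.0457 0.0000 0.0000 0.0000
k=6: (k=6,j=0): S=86.2927, K−S=70.1973, hold=69.0372 ⇒ V=70.1973 exercise | (k=6,j=1): S=101.1454, K−S=55.3446, hold=54.1846 ⇒ V=55.3446 exercise | (k=6,j=2): S=118.5545, K−S=37.9355, hold=36.7755 ⇒ V=37.9355 exercise | (k=6,j=3): S=138.9600, K−S=17.5300, hold=16.3700 ⇒ V=17.5300 exercise | (k=6,j=4): S=162.8777, K−S=0.0000, hold=2.8376 ⇒ V=2.8376 continue | (k=6,j=5): S=190.9121, K−S=0.0000, hold=0.0000 ⇒ V=0.0000 continue | (k=6,j=6): S=223.7718, K−S=0.0000, hold=0.0000 ⇒ V=0.0000 continue
k=5: (k=5,j=0): S=93.4244, K−S=63.0656, hold=61.9056 ⇒ V=63.0656 exercise | (k=5,j=1): S=109.5045, K−S=46.9855, hold=45.8255 ⇒ V=46.9855 exercise | (k=5,j=2): S=128.3524, K−S=28.1376, hold=26.9776 ⇒ V=28.1376 exercise | (k=5,j=3): S=150.4443, K−S=6.0457, hold=9.7126 ⇒ V=9.7126 continue | (k=5,j=4): S=176.3387, K−S=0.0000, hold=1.3319 ⇒ V=1.3319 continue | (k=5,j=5): S=206.6900, K−S=0.0000, hold=0.0000 ⇒ V=0.0000 continue
k=4: (k=4,j=0): S=101.1454, K−S=55.3446, hold=54.1846 ⇒ V=55.3446 exercise | (k=4,j=1): S=118.5545, K−S=37.9355, hold=36.7755 ⇒ V=37.9355 exercise | (k=4,j=2): S=138.9600, K−S=17.5300, hold=18.2886 ⇒ V=18.2886 continue | (k=4,j=3): S=162.8777, K−S=0.0000, hold=5.2556 ⇒ V=5.2556 continue | (k=4,j=4): S=190.9121, K−S=0.0000, hold=0.6251 ⇒ V=0.6251 continue
k=3: (k=3,j=0): S=109.5045, K−S=46.9855, hold=45.8255 ⇒ V=46.9855 exercise | (k=3,j=1): S=128.3524, K−S=28.1376, hold=27.3745 ⇒ V=28.1376 exercise | (k=3,j=2): S=150.4443, K−S=6.0457, hold=11.3338 ⇒ V=11.3338 continue | (k=3,j=3): S=176.3387, K−S=0.0000, hold=2.7938 ⇒ V=2.7938 continue
k=2: (k=2,j=0): S=118.5545, K−S=37.9355, hold=36.7755 ⇒ V=37.9355 exercise | (k=2,j=1): S=138.9600, K−S=17.5300, hold=19.1368 ⇒ V=19.1368 continue | (k=2,j=2): S=162.8777, K−S=0.0000, hold=6.7815 ⇒ V=6.7815 continue
k=1: (k=1,j=0): S=128.3524, K−S=28.1376, hold=27.8184 ⇒ V=28.1376 exercise | (k=1,j=1): S=150.4443, K−S=6.0457, hold=12.5303 ⇒ V=12.5303 continue
k=0: (k=0,j=0): S=138.9600, K−S=17.5300, hold=19.7629 ⇒ V=19.7629 continue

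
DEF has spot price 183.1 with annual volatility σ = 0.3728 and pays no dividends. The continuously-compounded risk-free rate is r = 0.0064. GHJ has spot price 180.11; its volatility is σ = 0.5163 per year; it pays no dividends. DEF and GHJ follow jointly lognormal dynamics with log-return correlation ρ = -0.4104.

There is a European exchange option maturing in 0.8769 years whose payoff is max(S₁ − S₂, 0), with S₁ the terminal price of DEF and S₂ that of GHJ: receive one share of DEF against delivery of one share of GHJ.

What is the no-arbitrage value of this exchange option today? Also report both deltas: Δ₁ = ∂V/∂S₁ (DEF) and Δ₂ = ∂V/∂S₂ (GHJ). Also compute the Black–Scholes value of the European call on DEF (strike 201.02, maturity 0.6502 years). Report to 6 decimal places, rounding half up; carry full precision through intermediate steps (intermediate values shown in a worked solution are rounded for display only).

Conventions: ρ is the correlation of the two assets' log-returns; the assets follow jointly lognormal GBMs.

σ_eff = √(σ₁² + σ₂² − 2ρσ₁σ₂) = √(0.3728² + 0.5163² − 2·-0.4104·0.3728·0.5163) = 0.750687
d₁ = (ln(S₁/S₂) + (q₂ − q₁ + σ_eff²/2)T) / (σ_eff√T) = (ln(183.1/180.11) + (0.0 − 0.0 + 0.281765)·0.8769) / 0.702965 = 0.374904
d₂ = d₁ − σ_eff√T = 0.374904 − 0.702965 = -0.328061
N(d₁) = 0.646134,  N(d₂) = 0.371433
V = S₁·e^{−q₁T}·N(d₁) − S₂·e^{−q₂T}·N(d₂) = 118.307165 − 66.898774 = 51.408390
Δ₁ = e^{−q₁T}·N(d₁) = 0.646134;  Δ₂ = −e^{−q₂T}·N(d₂) = -0.371433
[vanilla: DEF call K=201.02]
σ√T = 0.3728·√0.6502 = 0.300607
d₁ = (ln(S/K) + (r+σ²/2)T) / (σ√T) = (ln(183.1/201.02) + (0.0064+0.3728²/2)·0.6502) / 0.300607 = (-0.093372 + 0.049344) / 0.300607 = -0.146465
d₂ = d₁ − σ√T = -0.146465 − 0.300607 = -0.447072
e^{−rT} = 0.995847
N(d₁) = 0.441777,  N(d₂) = 0.327412
price = S·N(d₁) − K·e^{−rT}·N(d₂) = 80.889423 − 65.542967 = 15.346456

exchange price = 51.408390
Δ1 = 0.646134
Δ2 = -0.371433
price(DEF call K=201.02) = 15.346456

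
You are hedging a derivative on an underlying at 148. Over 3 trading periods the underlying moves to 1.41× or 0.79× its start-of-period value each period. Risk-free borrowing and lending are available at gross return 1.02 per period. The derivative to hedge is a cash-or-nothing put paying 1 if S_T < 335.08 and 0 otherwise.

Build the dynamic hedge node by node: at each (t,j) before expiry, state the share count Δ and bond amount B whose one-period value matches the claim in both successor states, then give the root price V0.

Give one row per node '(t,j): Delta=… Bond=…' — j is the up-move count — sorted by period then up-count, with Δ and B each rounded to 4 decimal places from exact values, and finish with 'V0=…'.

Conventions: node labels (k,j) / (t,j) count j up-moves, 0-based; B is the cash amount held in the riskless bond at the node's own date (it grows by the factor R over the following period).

(0,0): Delta=-0.0014 Bond=1.1076
(1,0): Delta=0.0000 Bond=0.9612
(1,1): Delta=-0.0028 Bond=1.4155
(2,0): Delta=0.0000 Bond=0.9804
(2,1): Delta=0.0000 Bond=0.9804
(2,2): Delta=-0.0055 Bond=2.2296
V0=0.8942

Under the risk-neutral measure, an up-move has probability p* = (R−d)/(u−d) = 0.3710 and values discount at R = 1.02.
Payoffs at expiry: V(3,0)=1.0000, V(3,1)=1.0000, V(3,2)=1.0000, V(3,3)=0.0000
(2,0): S=92.3668. Δ = (V_up−V_dn)/(S_up−S_dn) = (1.0000−1.0000)/(130.2372−72.9698) = 0.0000. V = [p*·1.0000 + (1−p*)·1.0000]/1.02 = 0.9804. B = V − Δ·S = 0.9804.
(2,1): S=164.8572. Δ = (V_up−V_dn)/(S_up−S_dn) = (1.0000−1.0000)/(232.4487−130.2372) = 0.0000. V = [p*·1.0000 + (1−p*)·1.0000]/1.02 = 0.9804. B = V − Δ·S = 0.9804.
(2,2): S=294.2388. Δ = (V_up−V_dn)/(S_up−S_dn) = (0.0000−1.0000)/(414.8767−232.4487) = -0.0055. V = [p*·0.0000 + (1−p*)·1.0000]/1.02 = 0.6167. B = V − Δ·S = 2.2296.
(1,0): S=116.9200. Δ = (V_up−V_dn)/(S_up−S_dn) = (0.9804−0.9804)/(164.8572−92.3668) = 0.0000. V = [p*·0.9804 + (1−p*)·0.9804]/1.02 = 0.9612. B = V − Δ·S = 0.9612.
(1,1): S=208.6800. Δ = (V_up−V_dn)/(S_up−S_dn) = (0.6167−0.9804)/(294.2388−164.8572) = -0.0028. V = [p*·0.6167 + (1−p*)·0.9804]/1.02 = 0.8289. B = V − Δ·S = 1.4155.
(0,0): S=148.0000. Δ = (V_up−V_dn)/(S_up−S_dn) = (0.8289−0.9612)/(208.6800−116.9200) = -0.0014. V = [p*·0.8289 + (1−p*)·0.9612]/1.02 = 0.8942. B = V − Δ·S = 1.1076.
As a check, the time-0 holding Δ(0,0)·S0 + B(0,0) comes to 0.8942 — exactly V0.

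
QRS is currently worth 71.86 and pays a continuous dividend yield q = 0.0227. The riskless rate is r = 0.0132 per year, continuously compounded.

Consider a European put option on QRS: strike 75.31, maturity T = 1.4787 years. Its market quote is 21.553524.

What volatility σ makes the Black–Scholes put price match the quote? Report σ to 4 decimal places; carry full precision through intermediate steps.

At σ = 0.5660 the Black–Scholes value reproduces the quote:
σ√T = 0.566·√1.4787 = 0.688266
d₁ = (ln(S/K) + (r−q+σ²/2)T) / (σ√T) = (ln(71.86/75.31) + (0.0132−0.0227+0.566²/2)·1.4787) / 0.688266 = (-0.046893 + 0.222808) / 0.688266 = 0.255591
d₂ = d₁ − σ√T = 0.255591 − 0.688266 = -0.432676
e^{−rT} = 0.980670
e^{−qT} = 0.966991
N(−d₁) = 0.399133,  N(−d₂) = 0.667375
V = K·e^{−rT}·N(−d₂) − S·e^{−qT}·N(−d₁) = 49.288489 − 27.734965 = 21.553524 (equal to the quote); since ∂V/∂σ > 0 for all σ, the implied volatility is unique

sigma = 0.5660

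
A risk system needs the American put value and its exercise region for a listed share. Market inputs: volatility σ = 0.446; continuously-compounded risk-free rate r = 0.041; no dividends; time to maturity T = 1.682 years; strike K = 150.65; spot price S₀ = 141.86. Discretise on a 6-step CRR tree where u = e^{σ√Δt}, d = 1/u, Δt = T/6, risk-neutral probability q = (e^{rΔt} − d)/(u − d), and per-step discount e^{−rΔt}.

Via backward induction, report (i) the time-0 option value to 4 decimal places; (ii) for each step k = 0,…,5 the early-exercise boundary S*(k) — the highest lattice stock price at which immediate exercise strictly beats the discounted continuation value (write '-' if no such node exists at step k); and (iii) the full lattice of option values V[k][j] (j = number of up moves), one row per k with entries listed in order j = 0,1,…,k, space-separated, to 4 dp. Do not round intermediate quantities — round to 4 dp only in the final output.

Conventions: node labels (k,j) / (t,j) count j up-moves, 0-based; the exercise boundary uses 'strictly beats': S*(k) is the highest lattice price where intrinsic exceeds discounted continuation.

price = 33.0909
boundary = - - - 69.8546 88.4606 112.0224
tree:
33.0909
46.3476 18.6902
62.5889 28.8490 7.4892
80.7954 43.2371 13.0440 1.2968
95.4880 62.1894 22.5483 2.4543 0.0000
107.0903 80.7954 38.6276 4.6447 0.0000 0.0000
116.2522 95.4880 62.1894 8.7900 0.0000 0.0000 0.0000

params: Δt=0.28033 u=1.26635 d=0.78967 q=0.46549 e^(-rΔt)=0.98857
t_6 payoffs: 116.2522 95.4880 62.1894 8.7900 0.0000 0.0000 0.0000
t_5: node(5,0) S=43.5597 payoff=107.0903 vs cont=105.3686 → 107.0903 [stop]  node(5,1) S=69.8546 payoff=80.7954 vs cont=79.0738 → 80.7954 [stop]  node(5,2) S=112.0224 payoff=38.6276 vs cont=36.9060 → 38.6276 [stop]  node(5,3) S=179.6449 payoff=0.0000 vs cont=4.6447 → 4.6447 [wait]  node(5,4) S=288.0877 payoff=0.0000 vs cont=0.0000 → 0.0000 [wait]  node(5,5) S=461.9922 payoff=0.0000 vs cont=0.0000 → 0.0000 [wait]  ⇒ S*(5)=112.0224
t_4: node(4,0) S=55.1620 payoff=95.4880 vs cont=93.7664 → 95.4880 [stop]  node(4,1) S=88.4606 payoff=62.1894 vs cont=60.4677 → 62.1894 [stop]  node(4,2) S=141.8600 payoff=8.7900 vs cont=22.5483 → 22.5483 [wait]  node(4,3) S=227.4939 payoff=0.0000 vs cont=2.4543 → 2.4543 [wait]  node(4,4) S=364.8209 payoff=0.0000 vs cont=0.0000 → 0.0000 [wait]  ⇒ S*(4)=88.4606
t_3: node(3,0) S=69.8546 payoff=80.7954 vs cont=79.0738 → 80.7954 [stop]  node(3,1) S=112.0224 payoff=38.6276 vs cont=43.2371 → 43.2371 [wait]  node(3,2) S=179.6449 payoff=0.0000 vs cont=13.0440 → 13.0440 [wait]  node(3,3) S=288.0877 payoff=0.0000 vs cont=1.2968 → 1.2968 [wait]  ⇒ S*(3)=69.8546
t_2: node(2,0) S=88.4606 payoff=62.1894 vs cont=62.5889 → 62.5889 [wait]  node(2,1) S=141.8600 payoff=8.7900 vs cont=28.8490 → 28.8490 [wait]  node(2,2) S=227.4939 payoff=0.0000 vs cont=7.4892 → 7.4892 [wait]  ⇒ S*(2)=-
t_1: node(1,0) S=112.0224 payoff=38.6276 vs cont=46.3476 → 46.3476 [wait]  node(1,1) S=179.6449 payoff=0.0000 vs cont=18.6902 → 18.6902 [wait]  ⇒ S*(1)=-
t_0: node(0,0) S=141.8600 payoff=8.7900 vs cont=33.0909 → 33.0909 [wait]  ⇒ S*(0)=-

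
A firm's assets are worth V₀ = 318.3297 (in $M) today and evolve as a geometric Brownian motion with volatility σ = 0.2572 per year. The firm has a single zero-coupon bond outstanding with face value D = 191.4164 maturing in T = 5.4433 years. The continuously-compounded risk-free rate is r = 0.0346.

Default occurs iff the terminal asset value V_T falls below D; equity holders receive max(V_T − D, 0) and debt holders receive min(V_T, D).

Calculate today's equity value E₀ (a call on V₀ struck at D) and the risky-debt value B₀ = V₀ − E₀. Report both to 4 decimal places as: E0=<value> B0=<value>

Equity is a call on the firm's assets struck at D = 191.4164:
d₁ = [ln(V₀/D) + (r + σ²/2)T] / (σ√T)
   = [ln(318.3297/191.4164) + (0.0346 + 0.5·0.2572²)·5.4433] / (0.2572·√5.4433)
   = [0.508636 + 0.368380] / 0.600070 = 1.461524
d₂ = d₁ − σ√T = 1.461524 − 0.600070 = 0.861453
N(d₁) = 0.928064,  N(d₂) = 0.805506,  e^(−rT) = 0.828335
E₀ = V₀·N(d₁) − D·e^(−rT)·N(d₂)
   = 318.3297·0.928064 − 191.4164·0.828335·0.805506 = 167.711933
B₀ = V₀ − E₀ = 318.3297 − 167.711933 = 150.617767

E0=167.7119 B0=150.6178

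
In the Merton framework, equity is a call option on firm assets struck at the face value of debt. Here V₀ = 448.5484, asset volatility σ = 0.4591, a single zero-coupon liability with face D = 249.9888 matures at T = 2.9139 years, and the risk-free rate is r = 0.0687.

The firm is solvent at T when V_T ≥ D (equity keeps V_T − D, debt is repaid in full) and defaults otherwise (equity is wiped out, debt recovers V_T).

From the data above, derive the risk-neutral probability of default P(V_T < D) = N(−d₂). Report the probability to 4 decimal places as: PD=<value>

PD=0.2711

Equity is a call on the firm's assets struck at D = 249.9888:
d₁ = [ln(V₀/D) + (r + σ²/2)T] / (σ√T)
   = [ln(448.5484/249.9888) + (0.0687 + 0.5·0.4591²)·2.9139] / (0.4591·√2.9139)
   = [0.584600 + 0.507270] / 0.783691 = 1.393242
d₂ = d₁ − σ√T = 1.393242 − 0.783691 = 0.609552
risk-neutral PD = N(−d₂) = N(-0.609552) = 0.271079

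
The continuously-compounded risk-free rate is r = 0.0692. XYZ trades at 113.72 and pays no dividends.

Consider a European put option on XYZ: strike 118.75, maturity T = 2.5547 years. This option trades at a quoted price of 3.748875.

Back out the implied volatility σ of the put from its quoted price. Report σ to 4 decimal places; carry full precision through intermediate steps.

At σ = 0.1351 the Black–Scholes value reproduces the quote:
σ√T = 0.1351·√2.5547 = 0.215936
d₁ = (ln(S/K) + (r+σ²/2)T) / (σ√T) = (ln(113.72/118.75) + (0.0692+0.1351²/2)·2.5547) / 0.215936 = (-0.043281 + 0.200099) / 0.215936 = 0.726225
d₂ = d₁ − σ√T = 0.726225 − 0.215936 = 0.510289
e^{−rT} = 0.837960
N(−d₁) = 0.233850,  N(−d₂) = 0.304924
V = K·e^{−rT}·N(−d₂) − S·N(−d₁) = 30.342333 − 26.593458 = 3.748875 (matching the quote); vega is positive throughout, so no other σ reproduces this price

sigma = 0.1351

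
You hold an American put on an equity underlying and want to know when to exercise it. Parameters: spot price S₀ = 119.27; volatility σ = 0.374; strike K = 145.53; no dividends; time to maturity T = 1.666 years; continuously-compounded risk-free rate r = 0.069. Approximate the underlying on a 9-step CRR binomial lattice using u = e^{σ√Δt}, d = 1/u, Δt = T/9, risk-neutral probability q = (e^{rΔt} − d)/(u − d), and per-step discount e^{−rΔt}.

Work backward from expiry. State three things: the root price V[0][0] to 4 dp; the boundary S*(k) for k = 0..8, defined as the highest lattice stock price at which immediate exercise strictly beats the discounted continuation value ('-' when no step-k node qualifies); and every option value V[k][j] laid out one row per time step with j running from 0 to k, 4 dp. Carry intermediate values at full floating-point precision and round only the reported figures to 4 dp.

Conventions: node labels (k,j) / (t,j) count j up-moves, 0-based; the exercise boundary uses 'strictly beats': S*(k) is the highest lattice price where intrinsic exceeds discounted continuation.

params: Δt=0.18511 u=1.17458 d=0.85137 q=0.49963 e^(-rΔt)=0.98731
t_9 payoffs: 117.5026 106.8622 92.1823 71.9293 43.9874 5.4377 0.0000 0.0000 0.0000 0.0000
t_8: node(8,0) S=32.9205 payoff=112.6095 vs cont=110.7625 → 112.6095 [stop]  node(8,1) S=45.4185 payoff=100.1115 vs cont=98.2645 → 100.1115 [stop]  node(8,2) S=62.6612 payoff=82.8688 vs cont=81.0218 → 82.8688 [stop]  node(8,3) S=86.4500 payoff=59.0800 vs cont=57.2330 → 59.0800 [stop]  node(8,4) S=119.2700 payoff=26.2600 vs cont=24.4130 → 26.2600 [stop]  node(8,5) S=164.5498 payoff=0.0000 vs cont=2.6863 → 2.6863 [wait]  node(8,6) S=227.0197 payoff=0.0000 vs cont=0.0000 → 0.0000 [wait]  node(8,7) S=313.2058 payoff=0.0000 vs cont=0.0000 → 0.0000 [wait]  node(8,8) S=432.1117 payoff=0.0000 vs cont=0.0000 → 0.0000 [wait]  ⇒ S*(8)=119.2700
t_7: node(7,0) S=38.6678 payoff=106.8622 vs cont=105.0152 → 106.8622 [stop]  node(7,1) S=53.3477 payoff=92.1823 vs cont=90.3353 → 92.1823 [stop]  node(7,2) S=73.6007 payoff=71.9293 vs cont=70.0823 → 71.9293 [stop]  node(7,3) S=101.5426 payoff=43.9874 vs cont=42.1405 → 43.9874 [stop]  node(7,4) S=140.0923 payoff=5.4377 vs cont=14.2981 → 14.2981 [wait]  node(7,5) S=193.2772 payoff=0.0000 vs cont=1.3271 → 1.3271 [wait]  node(7,6) S=266.6531 payoff=0.0000 vs cont=0.0000 → 0.0000 [wait]  node(7,7) S=367.8857 payoff=0.0000 vs cont=0.0000 → 0.0000 [wait]  ⇒ S*(7)=101.5426
t_6: node(6,0) S=45.4185 payoff=100.1115 vs cont=98.2645 → 100.1115 [stop]  node(6,1) S=62.6612 payoff=82.8688 vs cont=81.0218 → 82.8688 [stop]  node(6,2) S=86.4500 payoff=59.0800 vs cont=57.2330 → 59.0800 [stop]  node(6,3) S=119.2700 payoff=26.2600 vs cont=28.7838 → 28.7838 [wait]  node(6,4) S=164.5498 payoff=0.0000 vs cont=7.7182 → 7.7182 [wait]  node(6,5) S=227.0197 payoff=0.0000 vs cont=0.6556 → 0.6556 [wait]  node(6,6) S=313.2058 payoff=0.0000 vs cont=0.0000 → 0.0000 [wait]  ⇒ S*(6)=86.4500
t_5: node(5,0) S=53.3477 payoff=92.1823 vs cont=90.3353 → 92.1823 [stop]  node(5,1) S=73.6007 payoff=71.9293 vs cont=70.0823 → 71.9293 [stop]  node(5,2) S=101.5426 payoff=43.9874 vs cont=43.3854 → 43.9874 [stop]  node(5,3) S=140.0923 payoff=5.4377 vs cont=18.0270 → 18.0270 [wait]  node(5,4) S=193.2772 payoff=0.0000 vs cont=4.1363 → 4.1363 [wait]  node(5,5) S=266.6531 payoff=0.0000 vs cont=0.3239 → 0.3239 [wait]  ⇒ S*(5)=101.5426
t_4: node(4,0) S=62.6612 payoff=82.8688 vs cont=81.0218 → 82.8688 [stop]  node(4,1) S=86.4500 payoff=59.0800 vs cont=57.2330 → 59.0800 [stop]  node(4,2) S=119.2700 payoff=26.2600 vs cont=30.6232 → 30.6232 [wait]  node(4,3) S=164.5498 payoff=0.0000 vs cont=10.9461 → 10.9461 [wait]  node(4,4) S=227.0197 payoff=0.0000 vs cont=2.2032 → 2.2032 [wait]  ⇒ S*(4)=86.4500
t_3: node(3,0) S=73.6007 payoff=71.9293 vs cont=70.0823 → 71.9293 [stop]  node(3,1) S=101.5426 payoff=43.9874 vs cont=44.2928 → 44.2928 [wait]  node(3,2) S=140.0923 payoff=5.4377 vs cont=20.5281 → 20.5281 [wait]  node(3,3) S=193.2772 payoff=0.0000 vs cont=6.4944 → 6.4944 [wait]  ⇒ S*(3)=73.6007
t_2: node(2,0) S=86.4500 payoff=59.0800 vs cont=57.3836 → 59.0800 [stop]  node(2,1) S=119.2700 payoff=26.2600 vs cont=32.0078 → 32.0078 [wait]  node(2,2) S=164.5498 payoff=0.0000 vs cont=13.3449 → 13.3449 [wait]  ⇒ S*(2)=86.4500
t_1: node(1,0) S=101.5426 payoff=43.9874 vs cont=44.9758 → 44.9758 [wait]  node(1,1) S=140.0923 payoff=5.4377 vs cont=22.3954 → 22.3954 [wait]  ⇒ S*(1)=-
t_0: node(0,0) S=119.2700 payoff=26.2600 vs cont=33.2663 → 33.2663 [wait]  ⇒ S*(0)=-

price = 33.2663
boundary = - - 86.4500 73.6007 86.4500 101.5426 86.4500 101.5426 119.2700
tree:
33.2663
44.9758 22.3954
59.0800 32.0078 13.3449
71.9293 44.2928 20.5281 6.4944
82.8688 59.0800 30.6232 10.9461 2.2032
92.1823 71.9293 43.9874 18.0270 4.1363 0.3239
100.1115 82.8688 59.0800 28.7838 7.7182 0.6556 0.0000
106.8622 92.1823 71.9293 43.9874 14.2981 1.3271 0.0000 0.0000
112.6095 100.1115 82.8688 59.0800 26.2600 2.6863 0.0000 0.0000 0.0000
117.5026 106.8622 92.1823 71.9293 43.9874 5.4377 0.0000 0.0000 0.0000 0.0000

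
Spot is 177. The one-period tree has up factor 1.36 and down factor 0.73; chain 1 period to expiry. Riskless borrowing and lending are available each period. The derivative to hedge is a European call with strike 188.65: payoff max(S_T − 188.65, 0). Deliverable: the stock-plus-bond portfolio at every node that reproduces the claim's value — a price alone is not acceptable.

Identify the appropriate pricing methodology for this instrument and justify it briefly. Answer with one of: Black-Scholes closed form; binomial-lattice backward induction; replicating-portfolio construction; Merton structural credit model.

framework: replicating-portfolio construction

Key observation: the task asks for the hedge itself — share and bond holdings at every node of the 1-period tree on spot 177 with factors 1.36/0.73 — which is exactly what the replicating-portfolio construction produces.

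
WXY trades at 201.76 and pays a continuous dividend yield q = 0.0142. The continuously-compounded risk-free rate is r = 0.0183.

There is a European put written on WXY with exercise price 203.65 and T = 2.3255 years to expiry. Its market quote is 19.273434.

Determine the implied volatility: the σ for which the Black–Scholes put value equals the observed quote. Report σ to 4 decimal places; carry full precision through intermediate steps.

At σ = 0.1629 the Black–Scholes value reproduces the quote:
σ√T = 0.1629·√2.3255 = 0.248416
d₁ = (ln(S/K) + (r−q+σ²/2)T) / (σ√T) = (ln(201.76/203.65) + (0.0183−0.0142+0.1629²/2)·2.3255) / 0.248416 = (-0.009324 + 0.040390) / 0.248416 = 0.125056
d₂ = d₁ − σ√T = 0.125056 − 0.248416 = -0.123360
e^{−rT} = 0.958336
e^{−qT} = 0.967517
N(−d₁) = 0.450240,  N(−d₂) = 0.549089
V = K·e^{−rT}·N(−d₂) − S·e^{−qT}·N(−d₁) = 107.163055 − 87.889621 = 19.273434 (the observed quote) — the price is monotone increasing in volatility, hence this σ is the only solution

sigma = 0.1629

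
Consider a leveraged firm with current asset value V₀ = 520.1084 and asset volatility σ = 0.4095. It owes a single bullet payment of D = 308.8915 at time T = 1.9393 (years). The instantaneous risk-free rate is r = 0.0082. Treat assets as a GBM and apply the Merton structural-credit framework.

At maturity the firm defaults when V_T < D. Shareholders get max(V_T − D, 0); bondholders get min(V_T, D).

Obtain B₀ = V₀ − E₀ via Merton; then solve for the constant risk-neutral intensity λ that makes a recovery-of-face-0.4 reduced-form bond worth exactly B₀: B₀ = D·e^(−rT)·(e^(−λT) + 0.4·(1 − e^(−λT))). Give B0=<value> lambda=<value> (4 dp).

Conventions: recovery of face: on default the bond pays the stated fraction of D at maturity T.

B0=283.4540 lambda=0.0617

With assets at 520.1084 and a single debt payment of 308.8915 at 1.9393 years:
d₁ = [ln(V₀/D) + (r + σ²/2)T] / (σ√T)
   = [ln(520.1084/308.8915) + (0.0082 + 0.5·0.4095²)·1.9393] / (0.4095·√1.9393)
   = [0.521047 + 0.178503] / 0.570265 = 1.226712
d₂ = d₁ − σ√T = 1.226712 − 0.570265 = 0.656447
N(d₁) = 0.890035,  N(d₂) = 0.744232,  e^(−rT) = 0.984224
E₀ = V₀·N(d₁) − D·e^(−rT)·N(d₂)
   = 520.1084·0.890035 − 308.8915·0.984224·0.744232 = 236.654371
B₀ = V₀ − E₀ = 520.1084 − 236.654371 = 283.454029
e^(−λT) = (B₀·e^(rT)/D − 0.4)/(1 − 0.4) = (283.4540·1.016029/308.8915 − 0.4)/0.6 = 0.88726403
λ = −ln(0.88726403)/1.9393 = 0.061678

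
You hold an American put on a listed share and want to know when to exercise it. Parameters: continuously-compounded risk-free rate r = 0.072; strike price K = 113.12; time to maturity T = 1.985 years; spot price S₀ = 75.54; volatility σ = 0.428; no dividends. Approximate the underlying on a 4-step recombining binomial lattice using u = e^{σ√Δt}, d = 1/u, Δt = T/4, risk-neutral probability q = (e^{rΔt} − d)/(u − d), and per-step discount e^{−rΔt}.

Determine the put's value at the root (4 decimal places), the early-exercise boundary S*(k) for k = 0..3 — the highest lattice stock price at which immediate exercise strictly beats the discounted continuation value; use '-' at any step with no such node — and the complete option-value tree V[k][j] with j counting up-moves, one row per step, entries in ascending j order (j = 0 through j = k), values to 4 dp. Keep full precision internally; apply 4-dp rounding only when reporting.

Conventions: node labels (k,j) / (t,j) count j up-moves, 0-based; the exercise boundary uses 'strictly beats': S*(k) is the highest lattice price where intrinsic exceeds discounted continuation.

price = 39.2377
boundary = - 55.8773 75.5400 55.8773
tree:
39.2377
57.2427 23.0344
71.7873 37.5800 9.2938
82.5461 57.2427 18.6886 0.0000
90.5043 71.7873 37.5800 0.0000 0.0000

Δt=0.49625, u=1.35189, d=0.73970, q=0.48461, disc=e^(-rΔt)=0.96490
k=4 terminal: V=max(K-S,0) → 90.5043 71.7873 37.5800 0.0000 0.0000
k=3: j=0 S=30.5739 intr=82.5461 cont=78.5756 V=82.5461[EX]; j=1 S=55.8773 intr=57.2427 cont=53.2723 V=57.2427[EX]; j=2 S=102.1219 intr=10.9981 cont=18.6886 V=18.6886[hold]; j=3 S=186.6390 intr=0.0000 cont=0.0000 V=0.0000[hold]  S*(3)=55.8773
k=2: j=0 S=41.3327 intr=71.7873 cont=67.8169 V=71.7873[EX]; j=1 S=75.5400 intr=37.5800 cont=37.2056 V=37.5800[EX]; j=2 S=138.0577 intr=0.0000 cont=9.2938 V=9.2938[hold]  S*(2)=75.5400
k=1: j=0 S=55.8773 intr=57.2427 cont=53.2723 V=57.2427[EX]; j=1 S=102.1219 intr=10.9981 cont=23.0344 V=23.0344[hold]  S*(1)=55.8773
k=0: j=0 S=75.5400 intr=37.5800 cont=39.2377 V=39.2377[hold]  S*(0)=-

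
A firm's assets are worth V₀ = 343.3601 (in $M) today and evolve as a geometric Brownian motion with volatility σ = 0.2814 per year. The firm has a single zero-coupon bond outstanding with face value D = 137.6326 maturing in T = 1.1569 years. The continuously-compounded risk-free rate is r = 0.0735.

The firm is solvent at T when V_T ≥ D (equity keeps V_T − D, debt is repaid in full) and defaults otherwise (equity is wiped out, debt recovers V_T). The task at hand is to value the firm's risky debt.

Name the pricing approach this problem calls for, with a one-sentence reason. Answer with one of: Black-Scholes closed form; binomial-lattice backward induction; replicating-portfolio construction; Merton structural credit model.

framework: Merton structural credit model

Key observation: assets follow a GBM and default happens iff V_T < 137.6326; valuing claims on that split (equity as a call, risky debt as the residual) is the structural model's definition.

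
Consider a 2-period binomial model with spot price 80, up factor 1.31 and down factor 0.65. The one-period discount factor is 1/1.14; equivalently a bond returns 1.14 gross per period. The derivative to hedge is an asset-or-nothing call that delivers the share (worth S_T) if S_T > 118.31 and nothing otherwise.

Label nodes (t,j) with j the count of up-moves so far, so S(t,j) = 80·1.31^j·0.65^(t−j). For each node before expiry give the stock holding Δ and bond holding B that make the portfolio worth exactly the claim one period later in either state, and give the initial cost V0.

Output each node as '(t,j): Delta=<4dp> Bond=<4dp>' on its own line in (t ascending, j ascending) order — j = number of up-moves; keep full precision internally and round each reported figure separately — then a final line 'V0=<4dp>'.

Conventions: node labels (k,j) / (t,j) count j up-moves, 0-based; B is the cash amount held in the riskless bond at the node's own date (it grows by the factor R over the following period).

No-arbitrage ⇒ martingale measure with p* = (R−d)/(u−d) = 0.7424.
Expiry values: V(2,0)=0.0000, V(2,1)=0.0000, V(2,2)=137.2880
(1,0): S=52.0000. Δ = (V_up−V_dn)/(S_up−S_dn) = (0.0000−0.0000)/(68.1200−33.8000) = 0.0000. V = [p*·0.0000 + (1−p*)·0.0000]/1.14 = 0.0000. B = V − Δ·S = 0.0000.
(1,1): S=104.8000. Δ = (V_up−V_dn)/(S_up−S_dn) = (137.2880−0.0000)/(137.2880−68.1200) = 1.9848. V = [p*·137.2880 + (1−p*)·0.0000]/1.14 = 89.4087. B = V − Δ·S = -118.6034.
(0,0): S=80.0000. Δ = (V_up−V_dn)/(S_up−S_dn) = (89.4087−0.0000)/(104.8000−52.0000) = 1.6933. V = [p*·89.4087 + (1−p*)·0.0000]/1.14 = 58.2274. B = V − Δ·S = -77.2404.
Check: Δ(0,0)·S0 + B(0,0) = 58.2274 = V0.

(0,0): Delta=1.6933 Bond=-77.2404
(1,0): Delta=0.0000 Bond=0.0000
(1,1): Delta=1.9848 Bond=-118.6034
V0=58.2274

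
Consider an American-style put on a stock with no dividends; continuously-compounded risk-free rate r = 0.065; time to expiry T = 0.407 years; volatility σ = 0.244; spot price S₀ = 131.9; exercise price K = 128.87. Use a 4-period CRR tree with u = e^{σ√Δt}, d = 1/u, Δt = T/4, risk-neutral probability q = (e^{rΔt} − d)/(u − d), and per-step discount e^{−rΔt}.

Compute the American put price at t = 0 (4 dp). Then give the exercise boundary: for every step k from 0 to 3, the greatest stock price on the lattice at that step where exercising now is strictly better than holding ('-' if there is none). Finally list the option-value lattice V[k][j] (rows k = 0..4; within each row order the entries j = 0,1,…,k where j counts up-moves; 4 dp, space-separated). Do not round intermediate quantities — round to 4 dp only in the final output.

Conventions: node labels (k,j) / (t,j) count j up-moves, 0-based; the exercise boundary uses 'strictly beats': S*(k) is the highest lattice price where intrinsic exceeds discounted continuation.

price = 5.3530
boundary = - - 112.8862 104.4333
tree:
5.3530
9.4359 1.6992
15.9838 3.5869 0.0000
24.4367 7.5718 0.0000 0.0000
32.2567 15.9838 0.0000 0.0000 0.0000

Δt=0.10175  u=1.08094  d=0.92512  q=0.52314  discount=0.99341
step 4 (expiry): payoffs max(K−S,0) = 32.2567 15.9838 0.0000 0.0000 0.0000
step 3: (k=3,j=0): S=104.4333, K−S=24.4367, hold=23.5872 ⇒ V=24.4367 exercise | (k=3,j=1): S=122.0233, K−S=6.8467, hold=7.5718 ⇒ V=7.5718 continue | (k=3,j=2): S=142.5761, K−S=0.0000, hold=0.0000 ⇒ V=0.0000 continue | (k=3,j=3): S=166.5906, K−S=0.0000, hold=0.0000 ⇒ V=0.0000 continue  boundary S*=104.4333
step 2: (k=2,j=0): S=112.8862, K−S=15.9838, hold=15.5111 ⇒ V=15.9838 exercise | (k=2,j=1): S=131.9000, K−S=0.0000, hold=3.5869 ⇒ V=3.5869 continue | (k=2,j=2): S=154.1163, K−S=0.0000, hold=0.0000 ⇒ V=0.0000 continue  boundary S*=112.8862
step 1: (k=1,j=0): S=122.0233, K−S=6.8467, hold=9.4359 ⇒ V=9.4359 continue | (k=1,j=1): S=142.5761, K−S=0.0000, hold=1.6992 ⇒ V=1.6992 continue  boundary S*=-
step 0: (k=0,j=0): S=131.9000, K−S=0.0000, hold=5.3530 ⇒ V=5.3530 continue  boundary S*=-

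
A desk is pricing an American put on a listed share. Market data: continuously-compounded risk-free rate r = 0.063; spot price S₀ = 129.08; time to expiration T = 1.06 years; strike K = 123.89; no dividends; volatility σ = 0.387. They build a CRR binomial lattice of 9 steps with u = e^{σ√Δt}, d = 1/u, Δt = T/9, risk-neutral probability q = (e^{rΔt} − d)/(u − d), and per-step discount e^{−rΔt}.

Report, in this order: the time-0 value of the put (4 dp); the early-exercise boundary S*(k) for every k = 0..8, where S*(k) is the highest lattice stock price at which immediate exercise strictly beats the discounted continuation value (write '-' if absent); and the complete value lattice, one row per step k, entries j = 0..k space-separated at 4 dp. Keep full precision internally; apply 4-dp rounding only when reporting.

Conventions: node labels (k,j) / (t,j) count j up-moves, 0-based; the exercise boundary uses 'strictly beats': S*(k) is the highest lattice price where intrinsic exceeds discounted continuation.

price = 14.6205
boundary = - - - - 75.8819 86.6599 75.8819 86.6599 98.9688
tree:
14.6205
20.6052 8.7301
28.2290 13.1313 4.3677
37.4639 19.2248 7.1074 1.6362
48.0081 27.2621 11.3079 2.9255 0.3445
57.4457 37.2301 17.4949 5.1611 0.6870 0.0000
65.7095 48.0081 26.1216 8.9504 1.3700 0.0000 0.0000
72.9455 57.4457 37.2301 15.1728 2.7319 0.0000 0.0000 0.0000
79.2815 65.7095 48.0081 24.9212 5.4479 0.0000 0.0000 0.0000 0.0000
84.8296 72.9455 57.4457 37.2301 10.8639 0.0000 0.0000 0.0000 0.0000 0.0000

Δt=0.11778  u=1.14204  d=0.87563  q=0.49480  discount=0.99261
step 9 (expiry): payoffs max(K−S,0) = 84.8296 72.9455 57.4457 37.2301 10.8639 0.0000 0.0000 0.0000 0.0000 0.0000
step 8: (k=8,j=0): S=44.6085, K−S=79.2815, hold=78.3657 ⇒ V=79.2815 exercise | (k=8,j=1): S=58.1805, K−S=65.7095, hold=64.7936 ⇒ V=65.7095 exercise | (k=8,j=2): S=75.8819, K−S=48.0081, hold=47.0923 ⇒ V=48.0081 exercise | (k=8,j=3): S=98.9688, K−S=24.9212, hold=24.0053 ⇒ V=24.9212 exercise | (k=8,j=4): S=129.0800, K−S=0.0000, hold=5.4479 ⇒ V=5.4479 continue | (k=8,j=5): S=168.3524, K−S=0.0000, hold=0.0000 ⇒ V=0.0000 continue | (k=8,j=6): S=219.5735, K−S=0.0000, hold=0.0000 ⇒ V=0.0000 continue | (k=8,j=7): S=286.3784, K−S=0.0000, hold=0.0000 ⇒ V=0.0000 continue | (k=8,j=8): S=373.5087, K−S=0.0000, hold=0.0000 ⇒ V=0.0000 continue  boundary S*=98.9688
step 7: (k=7,j=0): S=50.9445, K−S=72.9455, hold=72.0296 ⇒ V=72.9455 exercise | (k=7,j=1): S=66.4443, K−S=57.4457, hold=56.5298 ⇒ V=57.4457 exercise | (k=7,j=2): S=86.6599, K−S=37.2301, hold=36.3142 ⇒ V=37.2301 exercise | (k=7,j=3): S=113.0261, K−S=10.8639, hold=15.1728 ⇒ V=15.1728 continue | (k=7,j=4): S=147.4142, K−S=0.0000, hold=2.7319 ⇒ V=2.7319 continue | (k=7,j=5): S=192.2647, K−S=0.0000, hold=0.0000 ⇒ V=0.0000 continue | (k=7,j=6): S=250.7611, K−S=0.0000, hold=0.0000 ⇒ V=0.0000 continue | (k=7,j=7): S=327.0548, K−S=0.0000, hold=0.0000 ⇒ V=0.0000 continue  boundary S*=86.6599
step 6: (k=6,j=0): S=58.1805, K−S=65.7095, hold=64.7936 ⇒ V=65.7095 exercise | (k=6,j=1): S=75.8819, K−S=48.0081, hold=47.0923 ⇒ V=48.0081 exercise | (k=6,j=2): S=98.9688, K−S=24.9212, hold=26.1216 ⇒ V=26.1216 continue | (k=6,j=3): S=129.0800, K−S=0.0000, hold=8.9504 ⇒ V=8.9504 continue | (k=6,j=4): S=168.3524, K−S=0.0000, hold=1.3700 ⇒ V=1.3700 continue | (k=6,j=5): S=219.5735, K−S=0.0000, hold=0.0000 ⇒ V=0.0000 continue | (k=6,j=6): S=286.3784, K−S=0.0000, hold=0.0000 ⇒ V=0.0000 continue  boundary S*=75.8819
step 5: (k=5,j=0): S=66.4443, K−S=57.4457, hold=56.5298 ⇒ V=57.4457 exercise | (k=5,j=1): S=86.6599, K−S=37.2301, hold=36.9038 ⇒ V=37.2301 exercise | (k=5,j=2): S=113.0261, K−S=10.8639, hold=17.4949 ⇒ V=17.4949 continue | (k=5,j=3): S=147.4142, K−S=0.0000, hold=5.1611 ⇒ V=5.1611 continue | (k=5,j=4): S=192.2647, K−S=0.0000, hold=0.6870 ⇒ V=0.6870 continue | (k=5,j=5): S=250.7611, K−S=0.0000, hold=0.0000 ⇒ V=0.0000 continue  boundary S*=86.6599
step 4: (k=4,j=0): S=75.8819, K−S=48.0081, hold=47.0923 ⇒ V=48.0081 exercise | (k=4,j=1): S=98.9688, K−S=24.9212, hold=27.2621 ⇒ V=27.2621 continue | (k=4,j=2): S=129.0800, K−S=0.0000, hold=11.3079 ⇒ V=11.3079 continue | (k=4,j=3): S=168.3524, K−S=0.0000, hold=2.9255 ⇒ V=2.9255 continue | (k=4,j=4): S=219.5735, K−S=0.0000, hold=0.3445 ⇒ V=0.3445 continue  boundary S*=75.8819
step 3: (k=3,j=0): S=86.6599, K−S=37.2301, hold=37.4639 ⇒ V=37.4639 continue | (k=3,j=1): S=113.0261, K−S=10.8639, hold=19.2248 ⇒ V=19.2248 continue | (k=3,j=2): S=147.4142, K−S=0.0000, hold=7.1074 ⇒ V=7.1074 continue | (k=3,j=3): S=192.2647, K−S=0.0000, hold=1.6362 ⇒ V=1.6362 continue  boundary S*=-
step 2: (k=2,j=0): S=98.9688, K−S=24.9212, hold=28.2290 ⇒ V=28.2290 continue | (k=2,j=1): S=129.0800, K−S=0.0000, hold=13.1313 ⇒ V=13.1313 continue | (k=2,j=2): S=168.3524, K−S=0.0000, hold=4.3677 ⇒ V=4.3677 continue  boundary S*=-
step 1: (k=1,j=0): S=113.0261, K−S=10.8639, hold=20.6052 ⇒ V=20.6052 continue | (k=1,j=1): S=147.4142, K−S=0.0000, hold=8.7301 ⇒ V=8.7301 continue  boundary S*=-
step 0: (k=0,j=0): S=129.0800, K−S=0.0000, hold=14.6205 ⇒ V=14.6205 continue  boundary S*=-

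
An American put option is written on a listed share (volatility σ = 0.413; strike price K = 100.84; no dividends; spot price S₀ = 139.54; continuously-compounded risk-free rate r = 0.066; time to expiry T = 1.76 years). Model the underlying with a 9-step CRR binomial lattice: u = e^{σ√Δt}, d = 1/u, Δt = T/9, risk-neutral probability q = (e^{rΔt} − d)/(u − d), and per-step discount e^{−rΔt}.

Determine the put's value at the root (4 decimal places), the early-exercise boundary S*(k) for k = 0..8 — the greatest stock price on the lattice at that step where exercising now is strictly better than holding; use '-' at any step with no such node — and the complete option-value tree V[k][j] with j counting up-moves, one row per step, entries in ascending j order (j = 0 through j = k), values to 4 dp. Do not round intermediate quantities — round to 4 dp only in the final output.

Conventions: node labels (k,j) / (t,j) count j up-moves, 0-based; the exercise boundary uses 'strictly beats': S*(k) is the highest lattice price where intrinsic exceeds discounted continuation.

price = 7.8721
boundary = - - - - - 55.9900 67.2092 55.9900 67.2092
tree:
7.8721
11.8336 3.9549
17.3429 6.4096 1.5033
24.6770 10.1642 2.6691 0.3290
33.9286 15.6959 4.6725 0.6533 0.0000
44.8500 23.4537 8.0323 1.2972 0.0000 0.0000
54.1963 33.6308 13.4760 2.5757 0.0000 0.0000 0.0000
61.9824 44.8500 21.8477 5.1143 0.0000 0.0000 0.0000 0.0000
68.4689 54.1963 33.6308 10.1549 0.0000 0.0000 0.0000 0.0000 0.0000
73.8725 61.9824 44.8500 20.1637 0.0000 0.0000 0.0000 0.0000 0.0000 0.0000

params: Δt=0.19556 u=1.20038 d=0.83307 q=0.48983 e^(-rΔt)=0.98718
t_9 payoffs: 73.8725 61.9824 44.8500 20.1637 0.0000 0.0000 0.0000 0.0000 0.0000 0.0000
t_8: node(8,0) S=32.3711 payoff=68.4689 vs cont=67.1757 → 68.4689 [stop]  node(8,1) S=46.6437 payoff=54.1963 vs cont=52.9031 → 54.1963 [stop]  node(8,2) S=67.2092 payoff=33.6308 vs cont=32.3377 → 33.6308 [stop]  node(8,3) S=96.8420 payoff=3.9980 vs cont=10.1549 → 10.1549 [wait]  node(8,4) S=139.5400 payoff=0.0000 vs cont=0.0000 → 0.0000 [wait]  node(8,5) S=201.0638 payoff=0.0000 vs cont=0.0000 → 0.0000 [wait]  node(8,6) S=289.7137 payoff=0.0000 vs cont=0.0000 → 0.0000 [wait]  node(8,7) S=417.4497 payoff=0.0000 vs cont=0.0000 → 0.0000 [wait]  node(8,8) S=601.5051 payoff=0.0000 vs cont=0.0000 → 0.0000 [wait]  ⇒ S*(8)=67.2092
t_7: node(7,0) S=38.8576 payoff=61.9824 vs cont=60.6893 → 61.9824 [stop]  node(7,1) S=55.9900 payoff=44.8500 vs cont=43.5568 → 44.8500 [stop]  node(7,2) S=80.6763 payoff=20.1637 vs cont=21.8477 → 21.8477 [wait]  node(7,3) S=116.2468 payoff=0.0000 vs cont=5.1143 → 5.1143 [wait]  node(7,4) S=167.5006 payoff=0.0000 vs cont=0.0000 → 0.0000 [wait]  node(7,5) S=241.3523 payoff=0.0000 vs cont=0.0000 → 0.0000 [wait]  node(7,6) S=347.7656 payoff=0.0000 vs cont=0.0000 → 0.0000 [wait]  node(7,7) S=501.0970 payoff=0.0000 vs cont=0.0000 → 0.0000 [wait]  ⇒ S*(7)=55.9900
t_6: node(6,0) S=46.6437 payoff=54.1963 vs cont=52.9031 → 54.1963 [stop]  node(6,1) S=67.2092 payoff=33.6308 vs cont=33.1520 → 33.6308 [stop]  node(6,2) S=96.8420 payoff=3.9980 vs cont=13.4760 → 13.4760 [wait]  node(6,3) S=139.5400 payoff=0.0000 vs cont=2.5757 → 2.5757 [wait]  node(6,4) S=201.0638 payoff=0.0000 vs cont=0.0000 → 0.0000 [wait]  node(6,5) S=289.7137 payoff=0.0000 vs cont=0.0000 → 0.0000 [wait]  node(6,6) S=417.4497 payoff=0.0000 vs cont=0.0000 → 0.0000 [wait]  ⇒ S*(6)=67.2092
t_5: node(5,0) S=55.9900 payoff=44.8500 vs cont=43.5568 → 44.8500 [stop]  node(5,1) S=80.6763 payoff=20.1637 vs cont=23.4537 → 23.4537 [wait]  node(5,2) S=116.2468 payoff=0.0000 vs cont=8.0323 → 8.0323 [wait]  node(5,3) S=167.5006 payoff=0.0000 vs cont=1.2972 → 1.2972 [wait]  node(5,4) S=241.3523 payoff=0.0000 vs cont=0.0000 → 0.0000 [wait]  node(5,5) S=347.7656 payoff=0.0000 vs cont=0.0000 → 0.0000 [wait]  ⇒ S*(5)=55.9900
t_4: node(4,0) S=67.2092 payoff=33.6308 vs cont=33.9286 → 33.9286 [wait]  node(4,1) S=96.8420 payoff=3.9980 vs cont=15.6959 → 15.6959 [wait]  node(4,2) S=139.5400 payoff=0.0000 vs cont=4.6725 → 4.6725 [wait]  node(4,3) S=201.0638 payoff=0.0000 vs cont=0.6533 → 0.6533 [wait]  node(4,4) S=289.7137 payoff=0.0000 vs cont=0.0000 → 0.0000 [wait]  ⇒ S*(4)=-
t_3: node(3,0) S=80.6763 payoff=20.1637 vs cont=24.6770 → 24.6770 [wait]  node(3,1) S=116.2468 payoff=0.0000 vs cont=10.1642 → 10.1642 [wait]  node(3,2) S=167.5006 payoff=0.0000 vs cont=2.6691 → 2.6691 [wait]  node(3,3) S=241.3523 payoff=0.0000 vs cont=0.3290 → 0.3290 [wait]  ⇒ S*(3)=-
t_2: node(2,0) S=96.8420 payoff=3.9980 vs cont=17.3429 → 17.3429 [wait]  node(2,1) S=139.5400 payoff=0.0000 vs cont=6.4096 → 6.4096 [wait]  node(2,2) S=201.0638 payoff=0.0000 vs cont=1.5033 → 1.5033 [wait]  ⇒ S*(2)=-
t_1: node(1,0) S=116.2468 payoff=0.0000 vs cont=11.8336 → 11.8336 [wait]  node(1,1) S=167.5006 payoff=0.0000 vs cont=3.9549 → 3.9549 [wait]  ⇒ S*(1)=-
t_0: node(0,0) S=139.5400 payoff=0.0000 vs cont=7.8721 → 7.8721 [wait]  ⇒ S*(0)=-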